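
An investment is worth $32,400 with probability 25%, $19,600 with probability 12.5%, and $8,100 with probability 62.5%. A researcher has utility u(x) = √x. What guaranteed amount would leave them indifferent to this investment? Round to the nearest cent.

$14,101.56

E[u] = 0.25·√32400 + 0.125·√19600 + 0.625·√8100 = 0.25·180 + 0.125·140 + 0.625·90 = 118.75
CE = (118.75)² = 14101.5625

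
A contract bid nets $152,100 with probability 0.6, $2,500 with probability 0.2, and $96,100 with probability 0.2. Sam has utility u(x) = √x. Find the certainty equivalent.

$93,636

E[u] = 0.6·√152100 + 0.2·√2500 + 0.2·√96100 = 0.6·390 + 0.2·50 + 0.2·310 = 306
CE = (306)² = 93636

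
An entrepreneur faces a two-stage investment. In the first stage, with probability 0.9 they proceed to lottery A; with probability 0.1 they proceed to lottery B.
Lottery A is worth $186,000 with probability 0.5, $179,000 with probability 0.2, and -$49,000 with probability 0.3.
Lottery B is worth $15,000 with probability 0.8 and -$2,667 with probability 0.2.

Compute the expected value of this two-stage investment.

$103,836.66

EV(A) = 0.5 × 186000 + 0.2 × 179000 + 0.3 × (-49000) = 93000 + 35800 − 14700 = 114100
EV(B) = 0.8 × 15000 + 0.2 × (-2667) = 12000 − 533.4 = 11466.6
Overall = 0.9 × 114100 + 0.1 × 11466.6 = 102690 + 1146.66 = 103836.66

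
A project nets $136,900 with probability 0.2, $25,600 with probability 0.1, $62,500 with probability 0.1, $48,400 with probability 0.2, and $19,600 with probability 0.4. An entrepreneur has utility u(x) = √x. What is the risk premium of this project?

$7,485

E[u] = 0.2·√136900 + 0.1·√25600 + 0.1·√62500 + 0.2·√48400 + 0.4·√19600 = 0.2·370 + 0.1·160 + 0.1·250 + 0.2·220 + 0.4·140 = 215
CE = (215)² = 46225
Risk premium = EV − CE = 53710 − 46225 = 7485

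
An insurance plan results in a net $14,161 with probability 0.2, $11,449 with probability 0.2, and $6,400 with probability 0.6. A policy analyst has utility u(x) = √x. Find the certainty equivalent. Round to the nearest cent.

E[u] = 0.2·√14161 + 0.2·√11449 + 0.6·√6400 = 0.2·119 + 0.2·107 + 0.6·80 = 93.2
CE = (93.2)² = 8686.24

$8,686.24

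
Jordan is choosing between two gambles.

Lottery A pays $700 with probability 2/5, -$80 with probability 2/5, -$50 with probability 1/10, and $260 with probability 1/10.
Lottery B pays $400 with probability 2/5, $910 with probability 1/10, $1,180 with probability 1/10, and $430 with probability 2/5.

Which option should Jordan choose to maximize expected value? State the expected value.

Lottery B ($541)

Lottery A = 2/5 × 700 + 2/5 × (-80) + 1/10 × (-50) + 1/10 × 260 = 280 − 32 − 5 + 26 = 269
Lottery B = 2/5 × 400 + 1/10 × 910 + 1/10 × 1180 + 2/5 × 430 = 160 + 91 + 118 + 172 = 541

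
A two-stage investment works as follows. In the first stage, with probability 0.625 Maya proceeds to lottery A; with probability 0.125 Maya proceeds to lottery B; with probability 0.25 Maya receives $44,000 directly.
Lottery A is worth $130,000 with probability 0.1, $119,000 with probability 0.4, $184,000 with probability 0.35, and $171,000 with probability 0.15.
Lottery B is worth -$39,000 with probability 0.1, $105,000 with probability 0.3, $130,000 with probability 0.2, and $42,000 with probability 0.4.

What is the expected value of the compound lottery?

$113,956.25

EV(A) = 0.1 × 130000 + 0.4 × 119000 + 0.35 × 184000 + 0.15 × 171000 = 13000 + 47600 + 64400 + 25650 = 150650
EV(B) = 0.1 × (-39000) + 0.3 × 105000 + 0.2 × 130000 + 0.4 × 42000 = -3900 + 31500 + 26000 + 16800 = 70400
Branch C: 44000 (certain)
Overall = 0.625 × 150650 + 0.125 × 70400 + 0.25 × 44000 = 94156.25 + 8800 + 11000 = 113956.25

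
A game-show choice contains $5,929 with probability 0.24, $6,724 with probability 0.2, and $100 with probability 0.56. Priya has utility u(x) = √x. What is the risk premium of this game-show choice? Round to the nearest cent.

$1,185.13

E[u] = 0.24·√5929 + 0.2·√6724 + 0.56·√100 = 0.24·77 + 0.2·82 + 0.56·10 = 40.48
CE = (40.48)² = 1638.6304
Risk premium = EV − CE = 2823.76 − 1638.6304 = 1185.1296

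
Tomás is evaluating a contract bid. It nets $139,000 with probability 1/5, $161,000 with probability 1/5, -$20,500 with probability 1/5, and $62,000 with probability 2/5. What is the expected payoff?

$80,700

EV = 1/5 × 139000 + 1/5 × 161000 + 1/5 × (-20500) + 2/5 × 62000 = 27800 + 32200 − 4100 + 24800 = 80700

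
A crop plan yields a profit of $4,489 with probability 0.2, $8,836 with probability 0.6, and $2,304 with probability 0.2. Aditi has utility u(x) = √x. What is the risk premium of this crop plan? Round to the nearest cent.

E[u] = 0.2·√4489 + 0.6·√8836 + 0.2·√2304 = 0.2·67 + 0.6·94 + 0.2·48 = 79.4
CE = (79.4)² = 6304.36
Risk premium = EV − CE = 6660.2 − 6304.36 = 355.84

$355.84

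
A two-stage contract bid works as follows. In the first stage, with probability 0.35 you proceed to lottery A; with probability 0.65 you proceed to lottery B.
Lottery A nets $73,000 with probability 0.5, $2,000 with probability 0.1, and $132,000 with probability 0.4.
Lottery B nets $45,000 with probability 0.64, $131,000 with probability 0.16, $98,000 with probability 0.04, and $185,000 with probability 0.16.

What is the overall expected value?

EV(A) = 0.5 × 73000 + 0.1 × 2000 + 0.4 × 132000 = 36500 + 200 + 52800 = 89500
EV(B) = 0.64 × 45000 + 0.16 × 131000 + 0.04 × 98000 + 0.16 × 185000 = 28800 + 20960 + 3920 + 29600 = 83280
Overall = 0.35 × 89500 + 0.65 × 83280 = 31325 + 54132 = 85457

$85,457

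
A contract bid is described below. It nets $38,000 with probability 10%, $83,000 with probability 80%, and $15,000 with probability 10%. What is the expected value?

EV = 0.1 × 38000 + 0.8 × 83000 + 0.1 × 15000 = 3800 + 66400 + 1500 = 71700

$71,700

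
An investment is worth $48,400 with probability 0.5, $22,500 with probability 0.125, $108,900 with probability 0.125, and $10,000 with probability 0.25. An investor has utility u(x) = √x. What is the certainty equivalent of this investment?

$38,025

E[u] = 0.5·√48400 + 0.125·√22500 + 0.125·√108900 + 0.25·√10000 = 0.5·220 + 0.125·150 + 0.125·330 + 0.25·100 = 195
CE = (195)² = 38025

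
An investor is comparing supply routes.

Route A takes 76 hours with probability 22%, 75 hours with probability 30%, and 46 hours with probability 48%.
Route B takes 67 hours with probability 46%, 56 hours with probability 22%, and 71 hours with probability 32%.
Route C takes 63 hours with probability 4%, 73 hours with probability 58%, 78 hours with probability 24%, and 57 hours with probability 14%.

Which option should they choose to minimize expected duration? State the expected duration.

Route A (61.3 hours)

Route A = 0.22 × 76 + 0.3 × 75 + 0.48 × 46 = 16.72 + 22.5 + 22.08 = 61.3
Route B = 0.46 × 67 + 0.22 × 56 + 0.32 × 71 = 30.82 + 12.32 + 22.72 = 65.86
Route C = 0.04 × 63 + 0.58 × 73 + 0.24 × 78 + 0.14 × 57 = 2.52 + 42.34 + 18.72 + 7.98 = 71.56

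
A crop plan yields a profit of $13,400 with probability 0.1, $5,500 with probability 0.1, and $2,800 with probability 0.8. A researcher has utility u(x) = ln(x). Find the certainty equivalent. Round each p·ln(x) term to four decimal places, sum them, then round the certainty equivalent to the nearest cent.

E[u] = 0.1·ln(13400) + 0.1·ln(5500) + 0.8·ln(2800) = 0.9503 + 0.8613 + 6.3499 = 8.1615
CE = e^8.1615 ≈ 3503.44

$3,503.44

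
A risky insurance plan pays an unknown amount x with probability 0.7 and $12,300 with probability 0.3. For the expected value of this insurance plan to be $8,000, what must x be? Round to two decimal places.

x = $6,157.14

0.7·x + 0.3·12300 = 8000
0.7·x = 8000 − 3690 = 4310
x = 4310 / 0.7 = 6157.1429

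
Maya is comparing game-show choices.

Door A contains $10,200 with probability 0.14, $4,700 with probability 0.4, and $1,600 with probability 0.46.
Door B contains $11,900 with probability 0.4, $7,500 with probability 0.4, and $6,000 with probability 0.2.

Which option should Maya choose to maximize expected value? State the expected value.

Door A = 0.14 × 10200 + 0.4 × 4700 + 0.46 × 1600 = 1428 + 1880 + 736 = 4044
Door B = 0.4 × 11900 + 0.4 × 7500 + 0.2 × 6000 = 4760 + 3000 + 1200 = 8960

Door B ($8,960)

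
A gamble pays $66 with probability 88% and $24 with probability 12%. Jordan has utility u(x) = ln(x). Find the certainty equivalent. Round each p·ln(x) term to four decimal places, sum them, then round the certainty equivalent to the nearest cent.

E[u] = 0.88·ln(66) + 0.12·ln(24) = 3.6869 + 0.3814 = 4.0683
CE = e^4.0683 ≈ 58.46

$58.46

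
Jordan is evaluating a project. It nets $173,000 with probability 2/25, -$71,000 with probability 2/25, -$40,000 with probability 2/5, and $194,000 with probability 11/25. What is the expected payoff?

EV = 2/25 × 173000 + 2/25 × (-71000) + 2/5 × (-40000) + 11/25 × 194000 = 13840 − 5680 − 16000 + 85360 = 77520

$77,520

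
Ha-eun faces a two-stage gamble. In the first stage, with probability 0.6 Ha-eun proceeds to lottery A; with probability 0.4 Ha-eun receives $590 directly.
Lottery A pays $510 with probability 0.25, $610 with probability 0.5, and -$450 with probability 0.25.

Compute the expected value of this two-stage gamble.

$428

EV(A) = 0.25 × 510 + 0.5 × 610 + 0.25 × (-450) = 127.5 + 305 − 112.5 = 320
Branch B: 590 (certain)
Overall = 0.6 × 320 + 0.4 × 590 = 192 + 236 = 428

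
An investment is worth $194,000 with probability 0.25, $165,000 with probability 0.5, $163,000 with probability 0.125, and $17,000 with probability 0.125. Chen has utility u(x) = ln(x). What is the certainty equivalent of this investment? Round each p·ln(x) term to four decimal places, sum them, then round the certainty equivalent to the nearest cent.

E[u] = 0.25·ln(194000) + 0.5·ln(165000) + 0.125·ln(163000) + 0.125·ln(17000) = 3.0439 + 6.0069 + 1.5002 + 1.2176 = 11.7686
CE = e^11.7686 ≈ 129133.24

$129,133.24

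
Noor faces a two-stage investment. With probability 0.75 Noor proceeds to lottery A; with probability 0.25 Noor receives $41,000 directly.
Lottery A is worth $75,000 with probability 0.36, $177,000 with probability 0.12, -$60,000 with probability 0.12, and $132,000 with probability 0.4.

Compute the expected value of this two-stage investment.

EV(A) = 0.36 × 75000 + 0.12 × 177000 + 0.12 × (-60000) + 0.4 × 132000 = 27000 + 21240 − 7200 + 52800 = 93840
Branch B: 41000 (certain)
Overall = 0.75 × 93840 + 0.25 × 41000 = 70380 + 10250 = 80630

$80,630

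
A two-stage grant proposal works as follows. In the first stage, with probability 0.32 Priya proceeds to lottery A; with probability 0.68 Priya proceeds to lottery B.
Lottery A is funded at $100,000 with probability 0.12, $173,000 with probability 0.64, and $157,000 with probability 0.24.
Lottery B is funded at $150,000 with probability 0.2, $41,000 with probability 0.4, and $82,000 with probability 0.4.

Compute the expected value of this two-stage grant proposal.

$105,184

EV(A) = 0.12 × 100000 + 0.64 × 173000 + 0.24 × 157000 = 12000 + 110720 + 37680 = 160400
EV(B) = 0.2 × 150000 + 0.4 × 41000 + 0.4 × 82000 = 30000 + 16400 + 32800 = 79200
Overall = 0.32 × 160400 + 0.68 × 79200 = 51328 + 53856 = 105184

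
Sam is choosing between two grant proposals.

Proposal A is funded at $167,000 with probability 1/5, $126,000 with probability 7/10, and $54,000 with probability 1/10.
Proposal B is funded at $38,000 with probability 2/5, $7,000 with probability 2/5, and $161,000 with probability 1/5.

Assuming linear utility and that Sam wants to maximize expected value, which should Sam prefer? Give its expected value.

Proposal A = 1/5 × 167000 + 7/10 × 126000 + 1/10 × 54000 = 33400 + 88200 + 5400 = 127000
Proposal B = 2/5 × 38000 + 2/5 × 7000 + 1/5 × 161000 = 15200 + 2800 + 32200 = 50200

Proposal A ($127,000)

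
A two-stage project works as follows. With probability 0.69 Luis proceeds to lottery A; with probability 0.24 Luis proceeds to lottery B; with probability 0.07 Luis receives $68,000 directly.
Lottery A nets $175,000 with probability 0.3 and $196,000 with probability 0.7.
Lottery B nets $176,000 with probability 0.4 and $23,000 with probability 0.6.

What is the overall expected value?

EV(A) = 0.3 × 175000 + 0.7 × 196000 = 52500 + 137200 = 189700
EV(B) = 0.4 × 176000 + 0.6 × 23000 = 70400 + 13800 = 84200
Branch C: 68000 (certain)
Overall = 0.69 × 189700 + 0.24 × 84200 + 0.07 × 68000 = 130893 + 20208 + 4760 = 155861

$155,861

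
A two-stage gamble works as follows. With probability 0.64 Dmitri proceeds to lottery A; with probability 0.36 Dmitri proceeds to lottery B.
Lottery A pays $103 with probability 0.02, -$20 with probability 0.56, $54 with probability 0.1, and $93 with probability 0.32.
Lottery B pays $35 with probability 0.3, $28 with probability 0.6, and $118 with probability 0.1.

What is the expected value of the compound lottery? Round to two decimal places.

$30.73

EV(A) = 0.02 × 103 + 0.56 × (-20) + 0.1 × 54 + 0.32 × 93 = 2.06 − 11.2 + 5.4 + 29.76 = 26.02
EV(B) = 0.3 × 35 + 0.6 × 28 + 0.1 × 118 = 10.5 + 16.8 + 11.8 = 39.1
Overall = 0.64 × 26.02 + 0.36 × 39.1 = 16.6528 + 14.076 = 30.7288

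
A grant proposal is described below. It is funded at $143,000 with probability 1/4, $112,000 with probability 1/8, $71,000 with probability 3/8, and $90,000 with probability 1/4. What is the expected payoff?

EV = 1/4 × 143000 + 1/8 × 112000 + 3/8 × 71000 + 1/4 × 90000 = 35750 + 14000 + 26625 + 22500 = 98875

$98,875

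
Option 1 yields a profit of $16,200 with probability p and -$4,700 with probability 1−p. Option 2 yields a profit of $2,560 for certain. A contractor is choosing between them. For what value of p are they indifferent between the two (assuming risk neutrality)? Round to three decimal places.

p = 0.347

p·16200 + (1−p)·(-4700) = 2560
20900p − 4700 = 2560
p = (2560 + 4700) / 20900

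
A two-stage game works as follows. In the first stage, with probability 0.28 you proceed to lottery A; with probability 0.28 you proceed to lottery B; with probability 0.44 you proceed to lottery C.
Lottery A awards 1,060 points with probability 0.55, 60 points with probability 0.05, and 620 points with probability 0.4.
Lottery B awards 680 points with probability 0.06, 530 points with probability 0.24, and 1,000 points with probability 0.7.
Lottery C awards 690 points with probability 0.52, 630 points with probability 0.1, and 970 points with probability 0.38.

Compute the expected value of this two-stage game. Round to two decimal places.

824.34 points

EV(A) = 0.55 × 1060 + 0.05 × 60 + 0.4 × 620 = 583 + 3 + 248 = 834
EV(B) = 0.06 × 680 + 0.24 × 530 + 0.7 × 1000 = 40.8 + 127.2 + 700 = 868
EV(C) = 0.52 × 690 + 0.1 × 630 + 0.38 × 970 = 358.8 + 63 + 368.6 = 790.4
Overall = 0.28 × 834 + 0.28 × 868 + 0.44 × 790.4 = 233.52 + 243.04 + 347.776 = 824.336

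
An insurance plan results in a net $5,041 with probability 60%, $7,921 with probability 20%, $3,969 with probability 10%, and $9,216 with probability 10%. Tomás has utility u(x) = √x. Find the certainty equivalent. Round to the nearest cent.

$5,821.69

E[u] = 0.6·√5041 + 0.2·√7921 + 0.1·√3969 + 0.1·√9216 = 0.6·71 + 0.2·89 + 0.1·63 + 0.1·96 = 76.3
CE = (76.3)² = 5821.69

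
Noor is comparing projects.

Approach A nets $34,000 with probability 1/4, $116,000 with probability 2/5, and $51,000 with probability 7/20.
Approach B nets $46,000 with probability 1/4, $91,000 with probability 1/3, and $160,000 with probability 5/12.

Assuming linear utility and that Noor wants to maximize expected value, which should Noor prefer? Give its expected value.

Approach B ($108,500)

Approach A = 1/4 × 34000 + 2/5 × 116000 + 7/20 × 51000 = 8500 + 46400 + 17850 = 72750
Approach B = 1/4 × 46000 + 1/3 × 91000 + 5/12 × 160000 = 11500 + 30333.3333 + 66666.6667 = 108500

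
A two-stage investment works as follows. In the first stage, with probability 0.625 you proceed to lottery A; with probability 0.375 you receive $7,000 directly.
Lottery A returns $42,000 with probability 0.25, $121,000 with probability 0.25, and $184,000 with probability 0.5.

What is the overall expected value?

$85,593.75

EV(A) = 0.25 × 42000 + 0.25 × 121000 + 0.5 × 184000 = 10500 + 30250 + 92000 = 132750
Branch B: 7000 (certain)
Overall = 0.625 × 132750 + 0.375 × 7000 = 82968.75 + 2625 = 85593.75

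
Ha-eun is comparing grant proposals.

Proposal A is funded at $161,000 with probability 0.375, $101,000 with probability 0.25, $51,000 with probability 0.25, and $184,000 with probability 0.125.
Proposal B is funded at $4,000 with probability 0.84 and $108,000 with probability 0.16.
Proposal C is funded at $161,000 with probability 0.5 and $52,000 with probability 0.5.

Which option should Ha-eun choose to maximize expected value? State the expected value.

Proposal A = 0.375 × 161000 + 0.25 × 101000 + 0.25 × 51000 + 0.125 × 184000 = 60375 + 25250 + 12750 + 23000 = 121375
Proposal B = 0.84 × 4000 + 0.16 × 108000 = 3360 + 17280 = 20640
Proposal C = 0.5 × 161000 + 0.5 × 52000 = 80500 + 26000 = 106500

Proposal A ($121,375)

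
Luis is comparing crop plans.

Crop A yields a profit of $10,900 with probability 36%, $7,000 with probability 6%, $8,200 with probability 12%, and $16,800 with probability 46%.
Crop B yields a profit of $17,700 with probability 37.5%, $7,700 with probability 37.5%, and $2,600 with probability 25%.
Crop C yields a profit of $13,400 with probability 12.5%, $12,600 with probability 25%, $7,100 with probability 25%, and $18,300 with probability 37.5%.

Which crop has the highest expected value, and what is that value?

Crop C ($13,462.50)

Crop A = 0.36 × 10900 + 0.06 × 7000 + 0.12 × 8200 + 0.46 × 16800 = 3924 + 420 + 984 + 7728 = 13056
Crop B = 0.375 × 17700 + 0.375 × 7700 + 0.25 × 2600 = 6637.5 + 2887.5 + 650 = 10175
Crop C = 0.125 × 13400 + 0.25 × 12600 + 0.25 × 7100 + 0.375 × 18300 = 1675 + 3150 + 1775 + 6862.5 = 13462.5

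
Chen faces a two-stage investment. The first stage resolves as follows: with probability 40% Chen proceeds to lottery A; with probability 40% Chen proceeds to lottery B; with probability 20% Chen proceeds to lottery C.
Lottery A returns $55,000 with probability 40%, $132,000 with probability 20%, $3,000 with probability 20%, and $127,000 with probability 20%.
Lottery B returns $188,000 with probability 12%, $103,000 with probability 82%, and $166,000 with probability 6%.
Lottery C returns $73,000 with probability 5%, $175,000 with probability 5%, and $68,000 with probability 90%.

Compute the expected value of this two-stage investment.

EV(A) = 0.4 × 55000 + 0.2 × 132000 + 0.2 × 3000 + 0.2 × 127000 = 22000 + 26400 + 600 + 25400 = 74400
EV(B) = 0.12 × 188000 + 0.82 × 103000 + 0.06 × 166000 = 22560 + 84460 + 9960 = 116980
EV(C) = 0.05 × 73000 + 0.05 × 175000 + 0.9 × 68000 = 3650 + 8750 + 61200 = 73600
Overall = 0.4 × 74400 + 0.4 × 116980 + 0.2 × 73600 = 29760 + 46792 + 14720 = 91272

$91,272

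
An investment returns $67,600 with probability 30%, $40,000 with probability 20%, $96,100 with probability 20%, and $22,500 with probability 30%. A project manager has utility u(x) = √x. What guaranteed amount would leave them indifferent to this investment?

E[u] = 0.3·√67600 + 0.2·√40000 + 0.2·√96100 + 0.3·√22500 = 0.3·260 + 0.2·200 + 0.2·310 + 0.3·150 = 225
CE = (225)² = 50625

$50,625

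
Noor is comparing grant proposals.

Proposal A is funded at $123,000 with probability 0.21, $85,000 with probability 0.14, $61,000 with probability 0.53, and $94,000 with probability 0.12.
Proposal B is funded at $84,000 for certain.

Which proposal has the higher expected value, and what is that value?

Proposal A = 0.21 × 123000 + 0.14 × 85000 + 0.53 × 61000 + 0.12 × 94000 = 25830 + 11900 + 32330 + 11280 = 81340
Proposal B: 84000 (certain)

Proposal B ($84,000)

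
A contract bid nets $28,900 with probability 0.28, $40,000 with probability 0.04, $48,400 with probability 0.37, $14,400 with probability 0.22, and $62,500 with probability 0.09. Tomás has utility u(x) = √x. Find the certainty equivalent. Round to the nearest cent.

E[u] = 0.28·√28900 + 0.04·√40000 + 0.37·√48400 + 0.22·√14400 + 0.09·√62500 = 0.28·170 + 0.04·200 + 0.37·220 + 0.22·120 + 0.09·250 = 185.9
CE = (185.9)² = 34558.81

$34,558.81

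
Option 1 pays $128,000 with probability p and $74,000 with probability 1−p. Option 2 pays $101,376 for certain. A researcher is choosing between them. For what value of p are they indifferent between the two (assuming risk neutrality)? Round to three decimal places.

p·128000 + (1−p)·74000 = 101376
54000p + 74000 = 101376
p = (101376 − 74000) / 54000

p = 0.507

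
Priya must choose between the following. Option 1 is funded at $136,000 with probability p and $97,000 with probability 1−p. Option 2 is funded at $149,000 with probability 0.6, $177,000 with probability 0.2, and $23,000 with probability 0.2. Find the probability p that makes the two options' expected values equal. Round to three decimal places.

p = 0.831

EV(Option 2) = 0.6 × 149000 + 0.2 × 177000 + 0.2 × 23000 = 89400 + 35400 + 4600 = 129400
p·136000 + (1−p)·97000 = 129400
39000p + 97000 = 129400
p = (129400 − 97000) / 39000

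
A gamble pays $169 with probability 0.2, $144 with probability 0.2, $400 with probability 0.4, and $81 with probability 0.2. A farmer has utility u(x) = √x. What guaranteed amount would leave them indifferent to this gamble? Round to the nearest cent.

$219.04

E[u] = 0.2·√169 + 0.2·√144 + 0.4·√400 + 0.2·√81 = 0.2·13 + 0.2·12 + 0.4·20 + 0.2·9 = 14.8
CE = (14.8)² = 219.04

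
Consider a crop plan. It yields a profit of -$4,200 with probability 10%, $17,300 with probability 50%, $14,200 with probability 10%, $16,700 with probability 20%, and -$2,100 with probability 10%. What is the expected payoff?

$12,780

EV = 0.1 × (-4200) + 0.5 × 17300 + 0.1 × 14200 + 0.2 × 16700 + 0.1 × (-2100) = -420 + 8650 + 1420 + 3340 − 210 = 12780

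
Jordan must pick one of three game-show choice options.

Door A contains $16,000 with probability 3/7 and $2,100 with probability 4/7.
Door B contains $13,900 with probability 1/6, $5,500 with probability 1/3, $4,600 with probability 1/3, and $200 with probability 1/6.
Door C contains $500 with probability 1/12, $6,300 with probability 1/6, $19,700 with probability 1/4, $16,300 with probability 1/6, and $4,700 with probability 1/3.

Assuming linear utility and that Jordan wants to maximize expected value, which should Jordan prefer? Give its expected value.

Door A = 3/7 × 16000 + 4/7 × 2100 = 6857.1429 + 1200 = 8057.1429
Door B = 1/6 × 13900 + 1/3 × 5500 + 1/3 × 4600 + 1/6 × 200 = 2316.6667 + 1833.3333 + 1533.3333 + 33.3333 = 5716.6667
Door C = 1/12 × 500 + 1/6 × 6300 + 1/4 × 19700 + 1/6 × 16300 + 1/3 × 4700 = 41.6667 + 1050 + 4925 + 2716.6667 + 1566.6667 = 10300

Door C ($10,300)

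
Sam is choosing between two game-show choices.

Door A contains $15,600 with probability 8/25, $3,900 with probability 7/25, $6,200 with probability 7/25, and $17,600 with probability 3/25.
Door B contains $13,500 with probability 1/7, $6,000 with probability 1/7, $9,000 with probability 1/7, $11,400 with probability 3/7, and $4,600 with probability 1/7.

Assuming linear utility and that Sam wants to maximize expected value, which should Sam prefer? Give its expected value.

Door A = 8/25 × 15600 + 7/25 × 3900 + 7/25 × 6200 + 3/25 × 17600 = 4992 + 1092 + 1736 + 2112 = 9932
Door B = 1/7 × 13500 + 1/7 × 6000 + 1/7 × 9000 + 3/7 × 11400 + 1/7 × 4600 = 1928.5714 + 857.1429 + 1285.7143 + 4885.7143 + 657.1429 = 9614.2857

Door A ($9,932)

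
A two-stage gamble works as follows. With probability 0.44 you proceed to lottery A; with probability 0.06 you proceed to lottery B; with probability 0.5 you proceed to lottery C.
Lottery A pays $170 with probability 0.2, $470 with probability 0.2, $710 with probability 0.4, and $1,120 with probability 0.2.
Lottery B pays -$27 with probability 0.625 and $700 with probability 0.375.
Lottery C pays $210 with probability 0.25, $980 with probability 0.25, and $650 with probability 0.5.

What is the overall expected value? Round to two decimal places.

$605.83

EV(A) = 0.2 × 170 + 0.2 × 470 + 0.4 × 710 + 0.2 × 1120 = 34 + 94 + 284 + 224 = 636
EV(B) = 0.625 × (-27) + 0.375 × 700 = -16.875 + 262.5 = 245.625
EV(C) = 0.25 × 210 + 0.25 × 980 + 0.5 × 650 = 52.5 + 245 + 325 = 622.5
Overall = 0.44 × 636 + 0.06 × 245.625 + 0.5 × 622.5 = 279.84 + 14.7375 + 311.25 = 605.8275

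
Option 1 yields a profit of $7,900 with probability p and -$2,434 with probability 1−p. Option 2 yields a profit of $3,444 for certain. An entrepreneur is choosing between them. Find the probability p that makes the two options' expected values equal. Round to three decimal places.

p·7900 + (1−p)·(-2434) = 3444
10334p − 2434 = 3444
p = (3444 + 2434) / 10334

p = 0.569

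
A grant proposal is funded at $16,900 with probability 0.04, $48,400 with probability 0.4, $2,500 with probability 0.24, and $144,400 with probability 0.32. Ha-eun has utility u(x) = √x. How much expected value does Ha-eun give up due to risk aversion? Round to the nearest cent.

E[u] = 0.04·√16900 + 0.4·√48400 + 0.24·√2500 + 0.32·√144400 = 0.04·130 + 0.4·220 + 0.24·50 + 0.32·380 = 226.8
CE = (226.8)² = 51438.24
Risk premium = EV − CE = 66844 − 51438.24 = 15405.76

$15,405.76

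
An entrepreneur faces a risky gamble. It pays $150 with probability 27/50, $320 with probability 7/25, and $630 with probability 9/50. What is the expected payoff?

EV = 27/50 × 150 + 7/25 × 320 + 9/50 × 630 = 81 + 89.6 + 113.4 = 284

$284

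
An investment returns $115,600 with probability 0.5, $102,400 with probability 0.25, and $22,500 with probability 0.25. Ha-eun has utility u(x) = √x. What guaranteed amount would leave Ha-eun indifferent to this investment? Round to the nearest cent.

E[u] = 0.5·√115600 + 0.25·√102400 + 0.25·√22500 = 0.5·340 + 0.25·320 + 0.25·150 = 287.5
CE = (287.5)² = 82656.25

$82,656.25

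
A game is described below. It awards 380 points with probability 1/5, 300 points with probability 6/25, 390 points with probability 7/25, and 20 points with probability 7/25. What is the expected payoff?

262.8 points

EV = 1/5 × 380 + 6/25 × 300 + 7/25 × 390 + 7/25 × 20 = 76 + 72 + 109.2 + 5.6 = 262.8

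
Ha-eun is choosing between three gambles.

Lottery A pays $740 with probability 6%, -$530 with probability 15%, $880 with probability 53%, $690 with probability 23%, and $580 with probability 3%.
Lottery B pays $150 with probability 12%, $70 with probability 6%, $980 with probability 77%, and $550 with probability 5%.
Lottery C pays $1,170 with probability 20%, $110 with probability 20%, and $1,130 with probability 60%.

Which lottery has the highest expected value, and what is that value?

Lottery A = 0.06 × 740 + 0.15 × (-530) + 0.53 × 880 + 0.23 × 690 + 0.03 × 580 = 44.4 − 79.5 + 466.4 + 158.7 + 17.4 = 607.4
Lottery B = 0.12 × 150 + 0.06 × 70 + 0.77 × 980 + 0.05 × 550 = 18 + 4.2 + 754.6 + 27.5 = 804.3
Lottery C = 0.2 × 1170 + 0.2 × 110 + 0.6 × 1130 = 234 + 22 + 678 = 934

Lottery C ($934)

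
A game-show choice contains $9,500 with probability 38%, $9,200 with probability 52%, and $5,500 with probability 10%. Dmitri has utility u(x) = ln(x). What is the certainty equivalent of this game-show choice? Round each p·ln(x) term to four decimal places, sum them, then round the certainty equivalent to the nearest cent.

E[u] = 0.38·ln(9500) + 0.52·ln(9200) + 0.1·ln(5500) = 3.4804 + 4.7460 + 0.8613 = 9.0877
CE = e^9.0877 ≈ 8845.82

$8,845.82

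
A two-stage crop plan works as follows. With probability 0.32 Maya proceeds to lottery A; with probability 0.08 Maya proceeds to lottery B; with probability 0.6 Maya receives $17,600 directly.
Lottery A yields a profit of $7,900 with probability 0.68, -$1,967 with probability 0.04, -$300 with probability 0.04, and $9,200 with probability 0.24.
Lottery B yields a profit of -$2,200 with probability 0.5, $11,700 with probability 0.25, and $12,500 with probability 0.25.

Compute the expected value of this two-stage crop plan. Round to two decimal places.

EV(A) = 0.68 × 7900 + 0.04 × (-1967) + 0.04 × (-300) + 0.24 × 9200 = 5372 − 78.68 − 12 + 2208 = 7489.32
EV(B) = 0.5 × (-2200) + 0.25 × 11700 + 0.25 × 12500 = -1100 + 2925 + 3125 = 4950
Branch C: 17600 (certain)
Overall = 0.32 × 7489.32 + 0.08 × 4950 + 0.6 × 17600 = 2396.5824 + 396 + 10560 = 13352.5824

$13,352.58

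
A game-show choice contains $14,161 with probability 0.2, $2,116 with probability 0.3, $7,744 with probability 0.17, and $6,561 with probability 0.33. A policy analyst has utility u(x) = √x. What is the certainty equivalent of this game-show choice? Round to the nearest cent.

E[u] = 0.2·√14161 + 0.3·√2116 + 0.17·√7744 + 0.33·√6561 = 0.2·119 + 0.3·46 + 0.17·88 + 0.33·81 = 79.29
CE = (79.29)² = 6286.9041

$6,286.90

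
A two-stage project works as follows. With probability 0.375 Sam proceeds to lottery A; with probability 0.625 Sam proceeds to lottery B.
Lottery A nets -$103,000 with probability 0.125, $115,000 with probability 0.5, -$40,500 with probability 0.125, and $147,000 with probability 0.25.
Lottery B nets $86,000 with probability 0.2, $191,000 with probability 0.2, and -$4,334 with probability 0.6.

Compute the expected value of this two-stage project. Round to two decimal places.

EV(A) = 0.125 × (-103000) + 0.5 × 115000 + 0.125 × (-40500) + 0.25 × 147000 = -12875 + 57500 − 5062.5 + 36750 = 76312.5
EV(B) = 0.2 × 86000 + 0.2 × 191000 + 0.6 × (-4334) = 17200 + 38200 − 2600.4 = 52799.6
Overall = 0.375 × 76312.5 + 0.625 × 52799.6 = 28617.1875 + 32999.75 = 61616.9375

$61,616.94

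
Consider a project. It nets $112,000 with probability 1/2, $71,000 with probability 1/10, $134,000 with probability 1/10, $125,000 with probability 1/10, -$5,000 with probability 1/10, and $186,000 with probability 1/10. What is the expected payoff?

EV = 1/2 × 112000 + 1/10 × 71000 + 1/10 × 134000 + 1/10 × 125000 + 1/10 × (-5000) + 1/10 × 186000 = 56000 + 7100 + 13400 + 12500 − 500 + 18600 = 107100

$107,100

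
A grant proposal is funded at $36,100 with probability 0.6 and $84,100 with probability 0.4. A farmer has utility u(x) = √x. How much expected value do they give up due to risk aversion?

E[u] = 0.6·√36100 + 0.4·√84100 = 0.6·190 + 0.4·290 = 230
CE = (230)² = 52900
Risk premium = EV − CE = 55300 − 52900 = 2400

$2,400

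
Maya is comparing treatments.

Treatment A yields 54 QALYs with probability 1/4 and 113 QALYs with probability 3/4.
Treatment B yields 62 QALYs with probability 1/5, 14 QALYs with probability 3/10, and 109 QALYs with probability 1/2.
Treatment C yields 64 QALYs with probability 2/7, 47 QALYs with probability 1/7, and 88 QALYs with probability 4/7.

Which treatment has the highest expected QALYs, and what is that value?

Treatment A = 1/4 × 54 + 3/4 × 113 = 13.5 + 84.75 = 98.25
Treatment B = 1/5 × 62 + 3/10 × 14 + 1/2 × 109 = 12.4 + 4.2 + 54.5 = 71.1
Treatment C = 2/7 × 64 + 1/7 × 47 + 4/7 × 88 = 18.2857 + 6.7143 + 50.2857 = 75.2857

Treatment A (98.25 QALYs)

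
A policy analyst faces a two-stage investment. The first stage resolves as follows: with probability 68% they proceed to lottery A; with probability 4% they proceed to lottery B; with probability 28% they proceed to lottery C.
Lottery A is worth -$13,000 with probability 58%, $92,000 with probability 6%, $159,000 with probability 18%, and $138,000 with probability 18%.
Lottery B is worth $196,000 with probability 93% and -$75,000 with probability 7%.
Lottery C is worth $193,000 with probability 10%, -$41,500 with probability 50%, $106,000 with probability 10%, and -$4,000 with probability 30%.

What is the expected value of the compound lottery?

EV(A) = 0.58 × (-13000) + 0.06 × 92000 + 0.18 × 159000 + 0.18 × 138000 = -7540 + 5520 + 28620 + 24840 = 51440
EV(B) = 0.93 × 196000 + 0.07 × (-75000) = 182280 − 5250 = 177030
EV(C) = 0.1 × 193000 + 0.5 × (-41500) + 0.1 × 106000 + 0.3 × (-4000) = 19300 − 20750 + 10600 − 1200 = 7950
Overall = 0.68 × 51440 + 0.04 × 177030 + 0.28 × 7950 = 34979.2 + 7081.2 + 2226 = 44286.4

$44,286.40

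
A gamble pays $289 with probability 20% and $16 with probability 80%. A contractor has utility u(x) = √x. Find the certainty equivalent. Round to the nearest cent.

$43.56

E[u] = 0.2·√289 + 0.8·√16 = 0.2·17 + 0.8·4 = 6.6
CE = (6.6)² = 43.56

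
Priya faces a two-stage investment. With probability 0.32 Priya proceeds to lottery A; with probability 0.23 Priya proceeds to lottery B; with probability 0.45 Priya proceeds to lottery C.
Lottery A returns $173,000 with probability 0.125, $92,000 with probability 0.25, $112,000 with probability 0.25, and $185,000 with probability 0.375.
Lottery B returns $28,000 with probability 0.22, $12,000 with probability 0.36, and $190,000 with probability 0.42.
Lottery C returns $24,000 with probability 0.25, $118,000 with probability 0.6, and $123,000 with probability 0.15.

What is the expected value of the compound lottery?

$109,066.90

EV(A) = 0.125 × 173000 + 0.25 × 92000 + 0.25 × 112000 + 0.375 × 185000 = 21625 + 23000 + 28000 + 69375 = 142000
EV(B) = 0.22 × 28000 + 0.36 × 12000 + 0.42 × 190000 = 6160 + 4320 + 79800 = 90280
EV(C) = 0.25 × 24000 + 0.6 × 118000 + 0.15 × 123000 = 6000 + 70800 + 18450 = 95250
Overall = 0.32 × 142000 + 0.23 × 90280 + 0.45 × 95250 = 45440 + 20764.4 + 42862.5 = 109066.9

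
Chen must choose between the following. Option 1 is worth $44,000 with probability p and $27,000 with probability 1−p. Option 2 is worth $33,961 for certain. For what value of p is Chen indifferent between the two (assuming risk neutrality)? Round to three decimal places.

p = 0.409

p·44000 + (1−p)·27000 = 33961
17000p + 27000 = 33961
p = (33961 − 27000) / 17000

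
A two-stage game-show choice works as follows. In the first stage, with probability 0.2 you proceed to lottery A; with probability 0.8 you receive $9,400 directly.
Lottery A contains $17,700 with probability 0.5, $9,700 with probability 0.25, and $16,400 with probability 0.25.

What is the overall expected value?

EV(A) = 0.5 × 17700 + 0.25 × 9700 + 0.25 × 16400 = 8850 + 2425 + 4100 = 15375
Branch B: 9400 (certain)
Overall = 0.2 × 15375 + 0.8 × 9400 = 3075 + 7520 = 10595

$10,595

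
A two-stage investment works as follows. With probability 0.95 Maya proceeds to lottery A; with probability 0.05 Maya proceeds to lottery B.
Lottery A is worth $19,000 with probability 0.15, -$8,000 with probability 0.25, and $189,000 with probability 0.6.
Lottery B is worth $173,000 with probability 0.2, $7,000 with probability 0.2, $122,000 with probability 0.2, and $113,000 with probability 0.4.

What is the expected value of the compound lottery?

EV(A) = 0.15 × 19000 + 0.25 × (-8000) + 0.6 × 189000 = 2850 − 2000 + 113400 = 114250
EV(B) = 0.2 × 173000 + 0.2 × 7000 + 0.2 × 122000 + 0.4 × 113000 = 34600 + 1400 + 24400 + 45200 = 105600
Overall = 0.95 × 114250 + 0.05 × 105600 = 108537.5 + 5280 = 113817.5

$113,817.50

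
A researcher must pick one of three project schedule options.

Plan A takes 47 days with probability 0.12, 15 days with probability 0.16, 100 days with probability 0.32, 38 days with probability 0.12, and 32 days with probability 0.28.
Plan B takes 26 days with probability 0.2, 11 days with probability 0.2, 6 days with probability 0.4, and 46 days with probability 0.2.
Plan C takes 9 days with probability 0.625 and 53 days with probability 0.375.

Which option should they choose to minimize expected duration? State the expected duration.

Plan A = 0.12 × 47 + 0.16 × 15 + 0.32 × 100 + 0.12 × 38 + 0.28 × 32 = 5.64 + 2.4 + 32 + 4.56 + 8.96 = 53.56
Plan B = 0.2 × 26 + 0.2 × 11 + 0.4 × 6 + 0.2 × 46 = 5.2 + 2.2 + 2.4 + 9.2 = 19
Plan C = 0.625 × 9 + 0.375 × 53 = 5.625 + 19.875 = 25.5

Plan B (19 days)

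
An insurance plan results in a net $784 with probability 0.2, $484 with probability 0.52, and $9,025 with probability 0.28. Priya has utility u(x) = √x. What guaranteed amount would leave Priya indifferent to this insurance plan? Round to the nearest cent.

E[u] = 0.2·√784 + 0.52·√484 + 0.28·√9025 = 0.2·28 + 0.52·22 + 0.28·95 = 43.64
CE = (43.64)² = 1904.4496

$1,904.45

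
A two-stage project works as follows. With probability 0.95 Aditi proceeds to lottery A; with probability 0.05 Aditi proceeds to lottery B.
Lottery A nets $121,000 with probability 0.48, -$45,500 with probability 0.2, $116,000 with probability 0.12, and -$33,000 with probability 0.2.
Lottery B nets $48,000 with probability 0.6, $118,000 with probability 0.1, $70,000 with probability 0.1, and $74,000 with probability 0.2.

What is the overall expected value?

EV(A) = 0.48 × 121000 + 0.2 × (-45500) + 0.12 × 116000 + 0.2 × (-33000) = 58080 − 9100 + 13920 − 6600 = 56300
EV(B) = 0.6 × 48000 + 0.1 × 118000 + 0.1 × 70000 + 0.2 × 74000 = 28800 + 11800 + 7000 + 14800 = 62400
Overall = 0.95 × 56300 + 0.05 × 62400 = 53485 + 3120 = 56605

$56,605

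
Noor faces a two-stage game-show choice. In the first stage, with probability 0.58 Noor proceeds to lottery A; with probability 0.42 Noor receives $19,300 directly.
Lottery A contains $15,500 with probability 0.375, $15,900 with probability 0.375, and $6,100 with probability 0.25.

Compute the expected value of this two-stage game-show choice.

$15,820

EV(A) = 0.375 × 15500 + 0.375 × 15900 + 0.25 × 6100 = 5812.5 + 5962.5 + 1525 = 13300
Branch B: 19300 (certain)
Overall = 0.58 × 13300 + 0.42 × 19300 = 7714 + 8106 = 15820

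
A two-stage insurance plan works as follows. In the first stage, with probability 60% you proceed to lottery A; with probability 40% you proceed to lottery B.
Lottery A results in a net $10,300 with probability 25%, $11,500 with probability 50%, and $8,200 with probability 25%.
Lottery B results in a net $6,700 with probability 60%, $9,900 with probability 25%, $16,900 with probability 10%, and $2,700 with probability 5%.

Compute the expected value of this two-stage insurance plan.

$9,553

EV(A) = 0.25 × 10300 + 0.5 × 11500 + 0.25 × 8200 = 2575 + 5750 + 2050 = 10375
EV(B) = 0.6 × 6700 + 0.25 × 9900 + 0.1 × 16900 + 0.05 × 2700 = 4020 + 2475 + 1690 + 135 = 8320
Overall = 0.6 × 10375 + 0.4 × 8320 = 6225 + 3328 = 9553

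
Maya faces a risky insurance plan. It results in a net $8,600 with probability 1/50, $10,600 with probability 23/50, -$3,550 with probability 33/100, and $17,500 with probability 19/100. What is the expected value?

$7,201.50

EV = 1/50 × 8600 + 23/50 × 10600 + 33/100 × (-3550) + 19/100 × 17500 = 172 + 4876 − 1171.5 + 3325 = 7201.5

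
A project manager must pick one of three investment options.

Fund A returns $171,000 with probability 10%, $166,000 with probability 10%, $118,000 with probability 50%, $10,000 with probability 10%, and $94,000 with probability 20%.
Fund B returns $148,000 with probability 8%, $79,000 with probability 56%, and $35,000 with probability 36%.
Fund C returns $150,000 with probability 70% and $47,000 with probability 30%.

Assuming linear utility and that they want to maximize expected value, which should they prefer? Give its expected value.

Fund A = 0.1 × 171000 + 0.1 × 166000 + 0.5 × 118000 + 0.1 × 10000 + 0.2 × 94000 = 17100 + 16600 + 59000 + 1000 + 18800 = 112500
Fund B = 0.08 × 148000 + 0.56 × 79000 + 0.36 × 35000 = 11840 + 44240 + 12600 = 68680
Fund C = 0.7 × 150000 + 0.3 × 47000 = 105000 + 14100 = 119100

Fund C ($119,100)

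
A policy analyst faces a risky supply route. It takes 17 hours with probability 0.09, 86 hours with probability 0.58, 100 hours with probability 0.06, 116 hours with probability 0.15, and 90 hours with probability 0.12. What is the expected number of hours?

85.61 hours

EV = 0.09 × 17 + 0.58 × 86 + 0.06 × 100 + 0.15 × 116 + 0.12 × 90 = 1.53 + 49.88 + 6 + 17.4 + 10.8 = 85.61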